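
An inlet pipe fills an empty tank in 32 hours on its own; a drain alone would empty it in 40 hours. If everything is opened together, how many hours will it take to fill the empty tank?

Net rate = 1/32 − 1/40 = (5 − 4)/160 = 1/160 per hour.
Filling time = 1 ÷ (1/160) = 160 hours.

160 hours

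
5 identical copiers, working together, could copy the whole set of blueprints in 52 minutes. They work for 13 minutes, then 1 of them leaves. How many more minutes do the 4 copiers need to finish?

One copier does 1/260 of the job per minute.
After 13 minutes with 5 copiers, 1/4 is done (3/4 left).
With 4 copiers the rate is 4/260 = 1/65, so the rest takes 3/4 ÷ 1/65 = 195/4 minutes.

195/4 minutes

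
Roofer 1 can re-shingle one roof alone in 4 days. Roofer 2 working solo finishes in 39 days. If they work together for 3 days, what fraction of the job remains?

Combined rate: 1/4 + 1/39 = (39 + 4)/156 = 43/156 per day.
In 3 days they complete 3·43/156 = 43/52 of the job.
So 9/52 remains.

9/52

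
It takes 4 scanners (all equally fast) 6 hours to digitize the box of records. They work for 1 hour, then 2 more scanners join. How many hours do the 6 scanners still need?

10/3 hours

One scanner does 1/24 of the job per hour.
After 1 hour with 4 scanners, 1/6 is done (5/6 left).
With 6 scanners the rate is 6/24 = 1/4, so the rest takes 5/6 ÷ 1/4 = 10/3 hours.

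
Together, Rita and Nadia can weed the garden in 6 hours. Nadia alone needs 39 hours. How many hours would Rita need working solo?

78/11 hours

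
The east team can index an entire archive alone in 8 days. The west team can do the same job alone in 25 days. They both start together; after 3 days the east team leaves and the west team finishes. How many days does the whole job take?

In the first 3 days the combined rate is 33/200, so 99/200 of the job is done, leaving 101/200.
After the east team leaves the rate is 1/25 per day; the remaining 101/200 takes 101/8 days.
Total = 3 + 101/8 = 125/8 days.

125/8 days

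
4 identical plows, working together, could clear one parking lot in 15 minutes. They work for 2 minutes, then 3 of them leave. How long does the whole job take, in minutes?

One plow does 1/60 of the job per minute.
After 2 minutes with 4 plows, 2/15 is done (13/15 left).
With 1 plow the rate is 1/60, so the rest takes 13/15 ÷ 1/60 = 52 minutes.
Total = 2 + 52 = 54 minutes.

54 minutes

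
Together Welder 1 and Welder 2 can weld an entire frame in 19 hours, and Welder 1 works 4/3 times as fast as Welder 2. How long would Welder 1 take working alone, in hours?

133/4 hours

Let Welder 2's rate be r; then Welder 1's rate is (4/3)r, so together (4/3 + 1)r = (7/3)r = 1/19.
Thus r = 3/133 per hour.
Welder 2 alone: 133/3 hours; Welder 1 alone: 133/4 hours.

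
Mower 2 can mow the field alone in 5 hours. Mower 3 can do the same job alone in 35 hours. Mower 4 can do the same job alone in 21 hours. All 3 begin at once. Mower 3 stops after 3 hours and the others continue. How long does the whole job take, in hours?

48/13 hours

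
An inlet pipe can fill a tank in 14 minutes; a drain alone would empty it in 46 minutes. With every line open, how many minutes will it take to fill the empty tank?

Net rate = 1/14 − 1/46 = (23 − 7)/322 = 16/322 = 8/161 per minute.
Filling time = 1 ÷ (8/161) = 161/8 minutes.

161/8 minutes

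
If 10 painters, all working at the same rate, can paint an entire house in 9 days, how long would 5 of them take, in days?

Total work is 10·9 = 90 painter-days.
With 5 painters: 90/5 = 18 days.

18 days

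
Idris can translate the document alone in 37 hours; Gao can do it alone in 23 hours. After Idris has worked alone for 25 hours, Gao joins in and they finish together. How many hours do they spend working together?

23/5 hours

In 25 hours Idris does 25/37 of the job, leaving 12/37.
Idris and Gao together work at 60/851 per hour, so finishing takes 12/37 ÷ 60/851 = 23/5 hours.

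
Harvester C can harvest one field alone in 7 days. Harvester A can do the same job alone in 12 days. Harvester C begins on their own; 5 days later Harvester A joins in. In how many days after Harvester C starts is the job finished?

In the first 5 days Harvester C alone does 5/7 of the job, leaving 2/7.
Once everyone is working, combined rate: 1/7 + 1/12 = (12 + 7)/84 = 19/84 per day.
Remaining 2/7 at 19/84 per day takes 24/19 days.
Total from the start = 5 + 24/19 = 119/19 days.

119/19 days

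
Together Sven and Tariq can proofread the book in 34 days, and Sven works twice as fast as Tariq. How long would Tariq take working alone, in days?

Let Tariq's rate be r; then Sven's rate is 2r, so together (2 + 1)r = 3r = 1/34.
Thus r = 1/102 per day.
Tariq alone: 102 days; Sven alone: 51 days.

102 days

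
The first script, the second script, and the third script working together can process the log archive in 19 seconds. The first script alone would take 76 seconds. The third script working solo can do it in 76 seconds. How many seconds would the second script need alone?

Combined rate is 1/19 per second.
Known contribution: 1/76 + 1/76 = (1 + 1)/76 = 2/76 = 1/38 per second.
So the second script's rate is 1/19 − 1/38 = 1/38, meaning 38 seconds alone.

38 seconds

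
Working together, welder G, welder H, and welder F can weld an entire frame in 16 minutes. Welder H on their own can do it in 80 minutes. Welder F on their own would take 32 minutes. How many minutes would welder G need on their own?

160/3 minutes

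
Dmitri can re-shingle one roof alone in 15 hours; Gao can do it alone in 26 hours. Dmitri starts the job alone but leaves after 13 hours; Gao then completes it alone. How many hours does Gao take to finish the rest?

52/15 hours

In 13 hours Dmitri does 13/15 of the job, leaving 2/15.
Gao works at 1/26 per hour, so finishing takes 2/15 ÷ 1/26 = 52/15 hours.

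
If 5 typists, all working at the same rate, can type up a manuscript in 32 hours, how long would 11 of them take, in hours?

160/11 hours

Total work is 5·32 = 160 typist-hours.
With 11 typists: 160/11 hours.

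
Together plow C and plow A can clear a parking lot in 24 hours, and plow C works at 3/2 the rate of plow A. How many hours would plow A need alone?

60 hours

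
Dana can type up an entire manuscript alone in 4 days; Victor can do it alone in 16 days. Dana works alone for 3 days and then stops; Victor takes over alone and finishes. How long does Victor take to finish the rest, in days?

In 3 days Dana does 3/4 of the job, leaving 1/4.
Victor works at 1/16 per day, so finishing takes 1/4 ÷ 1/16 = 4 days.

4 days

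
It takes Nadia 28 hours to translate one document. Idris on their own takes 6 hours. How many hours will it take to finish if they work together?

84/17 hours

With two workers the combined time is the product over the sum: 28·6/(28+6) = 168/34 = 84/17 hours.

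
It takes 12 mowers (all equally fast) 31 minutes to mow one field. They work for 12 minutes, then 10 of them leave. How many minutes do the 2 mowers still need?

One mower does 1/372 of the job per minute.
After 12 minutes with 12 mowers, 12/31 is done (19/31 left).
With 2 mowers the rate is 2/372 = 1/186, so the rest takes 19/31 ÷ 1/186 = 114 minutes.

114 minutes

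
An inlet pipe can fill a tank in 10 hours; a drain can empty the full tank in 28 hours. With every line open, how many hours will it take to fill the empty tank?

Net rate = 1/10 − 1/28 = (14 − 5)/140 = 9/140 per hour.
Filling time = 1 ÷ (9/140) = 140/9 hours.

140/9 hours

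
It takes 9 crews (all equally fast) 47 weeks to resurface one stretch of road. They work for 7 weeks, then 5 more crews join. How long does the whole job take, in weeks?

One crew does 1/423 of the job per week.
After 7 weeks with 9 crews, 7/47 is done (40/47 left).
With 14 crews the rate is 14/423, so the rest takes 40/47 ÷ 14/423 = 180/7 weeks.
Total = 7 + 180/7 = 229/7 weeks.

229/7 weeks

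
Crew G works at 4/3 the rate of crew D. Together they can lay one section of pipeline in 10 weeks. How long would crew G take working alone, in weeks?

Let crew D's rate be r; then crew G's rate is (4/3)r, so together (4/3 + 1)r = (7/3)r = 1/10.
Thus r = 3/70 per week.
Crew D alone: 70/3 weeks; crew G alone: 35/2 weeks.

35/2 weeks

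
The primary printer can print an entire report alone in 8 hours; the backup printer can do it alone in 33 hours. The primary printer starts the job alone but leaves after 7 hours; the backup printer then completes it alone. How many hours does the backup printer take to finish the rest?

33/8 hours

In 7 hours the primary printer does 7/8 of the job, leaving 1/8.
The backup printer works at 1/33 per hour, so finishing takes 1/8 ÷ 1/33 = 33/8 hours.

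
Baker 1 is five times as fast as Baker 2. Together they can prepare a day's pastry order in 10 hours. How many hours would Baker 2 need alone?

Let Baker 2's rate be r; then Baker 1's rate is 5r, so together (5 + 1)r = 6r = 1/10.
Thus r = 1/60 per hour.
Baker 2 alone: 60 hours; Baker 1 alone: 12 hours.

60 hours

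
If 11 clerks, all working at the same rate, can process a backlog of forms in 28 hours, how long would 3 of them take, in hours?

308/3 hours

Total work is 11·28 = 308 clerk-hours.
With 3 clerks: 308/3 hours.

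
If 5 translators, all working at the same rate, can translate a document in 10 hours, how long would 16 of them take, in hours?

25/8 hours

Total work is 5·10 = 50 translator-hours.
With 16 translators: 50/16 = 25/8 hours.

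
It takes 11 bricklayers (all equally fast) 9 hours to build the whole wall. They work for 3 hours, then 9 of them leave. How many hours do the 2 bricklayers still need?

33 hours

One bricklayer does 1/99 of the job per hour.
After 3 hours with 11 bricklayers, 1/3 is done (2/3 left).
With 2 bricklayers the rate is 2/99, so the rest takes 2/3 ÷ 2/99 = 33 hours.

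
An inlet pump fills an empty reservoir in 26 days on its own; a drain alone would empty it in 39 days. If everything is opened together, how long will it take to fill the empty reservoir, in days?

78 days

Net rate = 1/26 − 1/39 = (3 − 2)/78 = 1/78 per day.
Filling time = 1 ÷ (1/78) = 78 days.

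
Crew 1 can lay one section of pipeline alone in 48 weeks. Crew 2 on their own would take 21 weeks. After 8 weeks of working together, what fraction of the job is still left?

19/42

Combined rate: 1/48 + 1/21 = (7 + 16)/336 = 23/336 per week.
In 8 weeks they complete 8·23/336 = 23/42 of the job.
So 19/42 remains.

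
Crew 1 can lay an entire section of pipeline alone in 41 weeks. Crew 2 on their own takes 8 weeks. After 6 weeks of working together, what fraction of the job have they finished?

Combined rate: 1/41 + 1/8 = (8 + 41)/328 = 49/328 per week.
In 6 weeks they complete 6·49/328 = 147/164 of the job.

147/164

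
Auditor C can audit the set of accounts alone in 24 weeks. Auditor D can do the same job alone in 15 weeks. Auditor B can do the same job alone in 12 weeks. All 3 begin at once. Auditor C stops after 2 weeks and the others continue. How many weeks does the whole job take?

55/9 weeks

In the first 2 weeks the combined rate is 23/120, so 23/60 of the job is done, leaving 37/60.
After Auditor C leaves the rate is 3/20 per week; the remaining 37/60 takes 37/9 weeks.
Total = 2 + 37/9 = 55/9 weeks.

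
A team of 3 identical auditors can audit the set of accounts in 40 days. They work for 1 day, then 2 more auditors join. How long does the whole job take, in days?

One auditor does 1/120 of the job per day.
After 1 day with 3 auditors, 1/40 is done (39/40 left).
With 5 auditors the rate is 5/120 = 1/24, so the rest takes 39/40 ÷ 1/24 = 117/5 days.
Total = 1 + 117/5 = 122/5 days.

122/5 days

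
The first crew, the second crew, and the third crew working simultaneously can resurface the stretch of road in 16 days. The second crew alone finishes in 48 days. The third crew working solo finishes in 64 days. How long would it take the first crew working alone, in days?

192/5 days

Combined rate is 1/16 per day.
Known contribution: 1/48 + 1/64 = (4 + 3)/192 = 7/192 per day.
So the first crew's rate is 1/16 − 7/192 = 5/192, meaning 192/5 days alone.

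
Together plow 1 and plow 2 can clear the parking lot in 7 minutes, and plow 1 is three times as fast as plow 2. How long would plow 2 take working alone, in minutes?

28 minutes

Let plow 2's rate be r; then plow 1's rate is 3r, so together (3 + 1)r = 4r = 1/7.
Thus r = 1/28 per minute.
Plow 2 alone: 28 minutes; plow 1 alone: 28/3 minutes.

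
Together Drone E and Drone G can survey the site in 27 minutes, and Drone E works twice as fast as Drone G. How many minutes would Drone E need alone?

81/2 minutes

Let Drone G's rate be r; then Drone E's rate is 2r, so together (2 + 1)r = 3r = 1/27.
Thus r = 1/81 per minute.
Drone G alone: 81 minutes; Drone E alone: 81/2 minutes.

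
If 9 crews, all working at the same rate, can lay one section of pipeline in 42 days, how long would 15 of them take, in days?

Total work is 9·42 = 378 crew-days.
With 15 crews: 378/15 = 126/5 days.

126/5 days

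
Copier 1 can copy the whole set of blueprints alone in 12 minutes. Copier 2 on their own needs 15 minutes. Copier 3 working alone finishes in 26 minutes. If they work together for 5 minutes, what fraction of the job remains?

Combined rate: 1/12 + 1/15 + 1/26 = (65 + 52 + 30)/780 = 147/780 = 49/260 per minute.
In 5 minutes they complete 5·49/260 = 49/52 of the job.
So 3/52 remains.

3/52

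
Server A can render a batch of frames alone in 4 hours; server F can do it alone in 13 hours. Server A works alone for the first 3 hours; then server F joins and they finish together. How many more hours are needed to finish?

13/17 hours

In 3 hours server A does 3/4 of the job, leaving 1/4.
Server A and server F together work at 17/52 per hour, so finishing takes 1/4 ÷ 17/52 = 13/17 hours.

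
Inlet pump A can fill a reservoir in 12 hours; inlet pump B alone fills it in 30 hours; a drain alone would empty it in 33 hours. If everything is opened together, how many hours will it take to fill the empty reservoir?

Net rate = 1/12 + 1/30 − 1/33 = (55 + 22 − 20)/660 = 57/660 = 19/220 per hour.
Filling time = 1 ÷ (19/220) = 220/19 hours.

220/19 hours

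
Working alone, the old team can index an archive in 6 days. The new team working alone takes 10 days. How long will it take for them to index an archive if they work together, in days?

15/4 days

With two workers the combined time is the product over the sum: 6·10/(6+10) = 60/16 = 15/4 days.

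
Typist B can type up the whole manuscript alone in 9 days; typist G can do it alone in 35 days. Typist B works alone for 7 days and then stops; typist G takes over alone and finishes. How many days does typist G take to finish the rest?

70/9 days

In 7 days typist B does 7/9 of the job, leaving 2/9.
Typist G works at 1/35 per day, so finishing takes 2/9 ÷ 1/35 = 70/9 days.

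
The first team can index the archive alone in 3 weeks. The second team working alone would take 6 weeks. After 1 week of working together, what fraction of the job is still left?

Combined rate: 1/3 + 1/6 = (2 + 1)/6 = 3/6 = 1/2 per week.
In 1 week they complete 1·1/2 = 1/2 of the job.
So 1/2 remains.

1/2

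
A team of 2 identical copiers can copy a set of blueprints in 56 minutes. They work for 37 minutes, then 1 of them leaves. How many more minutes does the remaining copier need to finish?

38 minutes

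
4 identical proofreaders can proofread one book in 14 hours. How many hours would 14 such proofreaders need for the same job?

4 hours

Total work is 4·14 = 56 proofreader-hours.
With 14 proofreaders: 56/14 = 4 hours.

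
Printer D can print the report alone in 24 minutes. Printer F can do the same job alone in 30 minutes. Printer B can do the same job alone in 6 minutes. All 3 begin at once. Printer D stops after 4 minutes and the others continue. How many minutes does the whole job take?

In the first 4 minutes the combined rate is 29/120, so 29/30 of the job is done, leaving 1/30.
After printer D leaves the rate is 1/5 per minute; the remaining 1/30 takes 1/6 minutes.
Total = 4 + 1/6 = 25/6 minutes.

25/6 minutes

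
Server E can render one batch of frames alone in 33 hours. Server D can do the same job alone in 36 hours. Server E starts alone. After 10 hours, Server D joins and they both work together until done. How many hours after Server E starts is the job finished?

22 hours

In the first 10 hours Server E alone does 10/33 of the job, leaving 23/33.
Once everyone is working, combined rate: 1/33 + 1/36 = (12 + 11)/396 = 23/396 per hour.
Remaining 23/33 at 23/396 per hour takes 12 hours.
Total from the start = 10 + 12 = 22 hours.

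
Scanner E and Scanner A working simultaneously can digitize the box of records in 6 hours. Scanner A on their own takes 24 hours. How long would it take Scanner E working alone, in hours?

8 hours

Combined rate is 1/6 per hour.
Known contribution: 1/24 per hour.
So Scanner E's rate is 1/6 − 1/24 = 1/8, meaning 8 hours alone.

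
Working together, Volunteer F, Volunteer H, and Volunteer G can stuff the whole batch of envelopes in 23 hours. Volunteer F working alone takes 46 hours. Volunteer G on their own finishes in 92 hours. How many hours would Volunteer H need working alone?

92 hours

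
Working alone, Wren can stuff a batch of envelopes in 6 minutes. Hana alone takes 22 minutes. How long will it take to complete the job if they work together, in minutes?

33/7 minutes

Combined rate: 1/6 + 1/22 = (11 + 3)/66 = 14/66 = 7/33 per minute.
Time = 1 ÷ (7/33) = 33/7 minutes.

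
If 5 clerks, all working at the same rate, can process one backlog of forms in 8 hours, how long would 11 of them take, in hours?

Total work is 5·8 = 40 clerk-hours.
With 11 clerks: 40/11 hours.

40/11 hours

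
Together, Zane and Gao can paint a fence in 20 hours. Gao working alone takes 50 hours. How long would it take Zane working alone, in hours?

Combined rate is 1/20 per hour.
Known contribution: 1/50 per hour.
So Zane's rate is 1/20 − 1/50 = 3/100, meaning 100/3 hours alone.

100/3 hours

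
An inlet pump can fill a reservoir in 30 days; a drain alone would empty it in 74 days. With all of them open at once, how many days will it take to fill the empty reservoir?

Net rate = 1/30 − 1/74 = (37 − 15)/1110 = 22/1110 = 11/555 per day.
Filling time = 1 ÷ (11/555) = 555/11 days.

555/11 days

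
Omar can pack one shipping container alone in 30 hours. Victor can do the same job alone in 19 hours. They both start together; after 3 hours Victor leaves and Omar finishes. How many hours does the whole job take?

480/19 hours

In the first 3 hours the combined rate is 49/570, so 49/190 of the job is done, leaving 141/190.
After Victor leaves the rate is 1/30 per hour; the remaining 141/190 takes 423/19 hours.
Total = 3 + 423/19 = 480/19 hours.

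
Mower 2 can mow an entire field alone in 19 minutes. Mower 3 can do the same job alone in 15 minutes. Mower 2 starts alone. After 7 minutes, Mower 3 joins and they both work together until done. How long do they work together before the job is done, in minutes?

In the first 7 minutes Mower 2 alone does 7/19 of the job, leaving 12/19.
Once everyone is working, combined rate: 1/19 + 1/15 = (15 + 19)/285 = 34/285 per minute.
Remaining 12/19 at 34/285 per minute takes 90/17 minutes.

90/17 minutes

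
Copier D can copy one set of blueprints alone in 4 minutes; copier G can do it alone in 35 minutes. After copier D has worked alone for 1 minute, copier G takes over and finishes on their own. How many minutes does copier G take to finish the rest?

In 1 minute copier D does 1/4 of the job, leaving 3/4.
Copier G works at 1/35 per minute, so finishing takes 3/4 ÷ 1/35 = 105/4 minutes.

105/4 minutes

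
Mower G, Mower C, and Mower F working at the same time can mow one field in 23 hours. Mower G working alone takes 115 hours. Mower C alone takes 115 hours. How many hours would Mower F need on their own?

115/3 hours

Combined rate is 1/23 per hour.
Known contribution: 1/115 + 1/115 = (1 + 1)/115 = 2/115 per hour.
So Mower F's rate is 1/23 − 2/115 = 3/115, meaning 115/3 hours alone.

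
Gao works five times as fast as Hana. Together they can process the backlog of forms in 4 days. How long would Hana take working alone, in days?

Let Hana's rate be r; then Gao's rate is 5r, so together (5 + 1)r = 6r = 1/4.
Thus r = 1/24 per day.
Hana alone: 24 days; Gao alone: 24/5 days.

24 days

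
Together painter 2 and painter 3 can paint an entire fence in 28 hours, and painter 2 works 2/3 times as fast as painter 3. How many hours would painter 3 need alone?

140/3 hours

Let painter 3's rate be r; then painter 2's rate is (2/3)r, so together (2/3 + 1)r = (5/3)r = 1/28.
Thus r = 3/140 per hour.
Painter 3 alone: 140/3 hours; painter 2 alone: 70 hours.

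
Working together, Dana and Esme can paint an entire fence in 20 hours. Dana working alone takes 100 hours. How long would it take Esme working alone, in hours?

Combined rate is 1/20 per hour.
Known contribution: 1/100 per hour.
So Esme's rate is 1/20 − 1/100 = 1/25, meaning 25 hours alone.

25 hours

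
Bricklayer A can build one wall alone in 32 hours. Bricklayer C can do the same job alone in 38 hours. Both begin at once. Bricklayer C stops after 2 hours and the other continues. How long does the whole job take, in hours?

576/19 hours

In the first 2 hours the combined rate is 35/608, so 35/304 of the job is done, leaving 269/304.
After bricklayer C leaves the rate is 1/32 per hour; the remaining 269/304 takes 538/19 hours.
Total = 2 + 538/19 = 576/19 hours.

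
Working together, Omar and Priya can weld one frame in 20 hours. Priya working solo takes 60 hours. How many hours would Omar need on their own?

Combined rate is 1/20 per hour.
Known contribution: 1/60 per hour.
So Omar's rate is 1/20 − 1/60 = 1/30, meaning 30 hours alone.

30 hours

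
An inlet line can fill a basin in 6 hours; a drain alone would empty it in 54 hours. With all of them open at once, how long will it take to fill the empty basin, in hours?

27/4 hours

Net rate = 1/6 − 1/54 = (9 − 1)/54 = 8/54 = 4/27 per hour.
Filling time = 1 ÷ (4/27) = 27/4 hours.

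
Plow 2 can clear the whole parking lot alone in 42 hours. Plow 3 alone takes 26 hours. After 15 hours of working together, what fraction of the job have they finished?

85/91

Combined rate: 1/42 + 1/26 = (13 + 21)/546 = 34/546 = 17/273 per hour.
In 15 hours they complete 15·17/273 = 85/91 of the job.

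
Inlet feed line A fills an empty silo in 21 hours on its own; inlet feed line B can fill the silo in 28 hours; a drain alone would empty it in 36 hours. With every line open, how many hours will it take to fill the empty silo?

18 hours

Net rate = 1/21 + 1/28 − 1/36 = (12 + 9 − 7)/252 = 14/252 = 1/18 per hour.
Filling time = 1 ÷ (1/18) = 18 hours.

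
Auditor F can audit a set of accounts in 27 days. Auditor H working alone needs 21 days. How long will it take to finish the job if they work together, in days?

With two workers the combined time is the product over the sum: 27·21/(27+21) = 567/48 = 189/16 days.

189/16 days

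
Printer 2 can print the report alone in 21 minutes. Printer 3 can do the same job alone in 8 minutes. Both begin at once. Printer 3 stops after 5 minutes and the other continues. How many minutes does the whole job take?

In the first 5 minutes the combined rate is 29/168, so 145/168 of the job is done, leaving 23/168.
After printer 3 leaves the rate is 1/21 per minute; the remaining 23/168 takes 23/8 minutes.
Total = 5 + 23/8 = 63/8 minutes.

63/8 minutes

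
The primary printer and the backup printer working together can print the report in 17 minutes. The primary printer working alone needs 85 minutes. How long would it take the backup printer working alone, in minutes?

85/4 minutes

Combined rate is 1/17 per minute.
Known contribution: 1/85 per minute.
So the backup printer's rate is 1/17 − 1/85 = 4/85, meaning 85/4 minutes alone.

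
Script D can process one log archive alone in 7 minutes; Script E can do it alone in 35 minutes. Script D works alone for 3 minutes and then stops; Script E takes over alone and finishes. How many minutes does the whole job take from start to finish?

In 3 minutes Script D does 3/7 of the job, leaving 4/7.
Script E works at 1/35 per minute, so finishing takes 4/7 ÷ 1/35 = 20 minutes.
Total time = 3 + 20 = 23 minutes.

23 minutes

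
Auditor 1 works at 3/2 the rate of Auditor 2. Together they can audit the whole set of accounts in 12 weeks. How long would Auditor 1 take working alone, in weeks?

Let Auditor 2's rate be r; then Auditor 1's rate is (3/2)r, so together (3/2 + 1)r = (5/2)r = 1/12.
Thus r = 1/30 per week.
Auditor 2 alone: 30 weeks; Auditor 1 alone: 20 weeks.

20 weeks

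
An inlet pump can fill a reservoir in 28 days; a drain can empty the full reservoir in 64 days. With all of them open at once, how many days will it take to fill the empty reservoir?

448/9 days

Net rate = 1/28 − 1/64 = (16 − 7)/448 = 9/448 per day.
Filling time = 1 ÷ (9/448) = 448/9 days.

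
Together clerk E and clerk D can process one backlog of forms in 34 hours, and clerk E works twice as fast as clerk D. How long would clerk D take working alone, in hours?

Let clerk D's rate be r; then clerk E's rate is 2r, so together (2 + 1)r = 3r = 1/34.
Thus r = 1/102 per hour.
Clerk D alone: 102 hours; clerk E alone: 51 hours.

102 hours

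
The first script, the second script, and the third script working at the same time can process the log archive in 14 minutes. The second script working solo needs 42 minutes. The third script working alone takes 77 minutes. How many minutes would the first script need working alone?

231/8 minutes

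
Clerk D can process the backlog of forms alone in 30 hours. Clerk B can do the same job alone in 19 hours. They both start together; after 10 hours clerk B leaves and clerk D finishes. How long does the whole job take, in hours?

In the first 10 hours the combined rate is 49/570, so 49/57 of the job is done, leaving 8/57.
After clerk B leaves the rate is 1/30 per hour; the remaining 8/57 takes 80/19 hours.
Total = 10 + 80/19 = 270/19 hours.

270/19 hours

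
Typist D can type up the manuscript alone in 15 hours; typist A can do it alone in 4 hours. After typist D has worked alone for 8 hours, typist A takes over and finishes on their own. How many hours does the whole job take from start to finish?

148/15 hours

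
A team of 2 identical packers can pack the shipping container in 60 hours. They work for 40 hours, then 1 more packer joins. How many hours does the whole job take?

One packer does 1/120 of the job per hour.
After 40 hours with 2 packers, 2/3 is done (1/3 left).
With 3 packers the rate is 3/120 = 1/40, so the rest takes 1/3 ÷ 1/40 = 40/3 hours.
Total = 40 + 40/3 = 160/3 hours.

160/3 hours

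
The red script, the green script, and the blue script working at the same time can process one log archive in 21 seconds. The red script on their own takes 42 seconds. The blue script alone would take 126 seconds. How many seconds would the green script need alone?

63 seconds

Combined rate is 1/21 per second.
Known contribution: 1/42 + 1/126 = (3 + 1)/126 = 4/126 = 2/63 per second.
So the green script's rate is 1/21 − 2/63 = 1/63, meaning 63 seconds alone.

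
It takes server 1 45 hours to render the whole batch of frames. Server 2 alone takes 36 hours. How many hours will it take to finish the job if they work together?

Combined rate: 1/45 + 1/36 = (4 + 5)/180 = 9/180 = 1/20 per hour.
Time = 1 ÷ (1/20) = 20 hours.

20 hours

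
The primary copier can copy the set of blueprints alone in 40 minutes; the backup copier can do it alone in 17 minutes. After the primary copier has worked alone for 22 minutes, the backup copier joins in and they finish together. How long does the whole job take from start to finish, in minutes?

520/19 minutes

In 22 minutes the primary copier does 22/40 = 11/20 of the job, leaving 9/20.
The primary copier and the backup copier together work at 57/680 per minute, so finishing takes 9/20 ÷ 57/680 = 102/19 minutes.
Total time = 22 + 102/19 = 520/19 minutes.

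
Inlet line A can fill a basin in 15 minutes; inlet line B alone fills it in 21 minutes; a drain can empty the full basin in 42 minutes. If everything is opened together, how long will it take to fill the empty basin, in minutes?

Net rate = 1/15 + 1/21 − 1/42 = (14 + 10 − 5)/210 = 19/210 per minute.
Filling time = 1 ÷ (19/210) = 210/19 minutes.

210/19 minutes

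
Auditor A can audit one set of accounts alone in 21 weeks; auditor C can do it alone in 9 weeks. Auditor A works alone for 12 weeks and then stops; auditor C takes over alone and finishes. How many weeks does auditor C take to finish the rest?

In 12 weeks auditor A does 12/21 = 4/7 of the job, leaving 3/7.
Auditor C works at 1/9 per week, so finishing takes 3/7 ÷ 1/9 = 27/7 weeks.

27/7 weeks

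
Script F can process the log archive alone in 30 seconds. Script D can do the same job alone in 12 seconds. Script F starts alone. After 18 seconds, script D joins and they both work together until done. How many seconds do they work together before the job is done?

24/7 seconds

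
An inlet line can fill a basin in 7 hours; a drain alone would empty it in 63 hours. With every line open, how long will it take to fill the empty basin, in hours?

Net rate = 1/7 − 1/63 = (9 − 1)/63 = 8/63 per hour.
Filling time = 1 ÷ (8/63) = 63/8 hours.

63/8 hours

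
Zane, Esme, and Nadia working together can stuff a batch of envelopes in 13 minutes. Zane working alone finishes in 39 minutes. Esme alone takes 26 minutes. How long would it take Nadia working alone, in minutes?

Combined rate is 1/13 per minute.
Known contribution: 1/39 + 1/26 = (2 + 3)/78 = 5/78 per minute.
So Nadia's rate is 1/13 − 5/78 = 1/78, meaning 78 minutes alone.

78 minutes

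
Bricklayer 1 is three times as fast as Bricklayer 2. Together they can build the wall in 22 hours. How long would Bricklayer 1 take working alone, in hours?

88/3 hours

Let Bricklayer 2's rate be r; then Bricklayer 1's rate is 3r, so together (3 + 1)r = 4r = 1/22.
Thus r = 1/88 per hour.
Bricklayer 2 alone: 88 hours; Bricklayer 1 alone: 88/3 hours.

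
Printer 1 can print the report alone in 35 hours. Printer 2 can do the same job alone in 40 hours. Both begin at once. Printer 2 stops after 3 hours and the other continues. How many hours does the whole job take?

In the first 3 hours the combined rate is 3/56, so 9/56 of the job is done, leaving 47/56.
After printer 2 leaves the rate is 1/35 per hour; the remaining 47/56 takes 235/8 hours.
Total = 3 + 235/8 = 259/8 hours.

259/8 hours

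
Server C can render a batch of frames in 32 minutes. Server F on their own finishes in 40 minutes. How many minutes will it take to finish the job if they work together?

160/9 minutes

Combined rate: 1/32 + 1/40 = (5 + 4)/160 = 9/160 per minute.
Time = 1 ÷ (9/160) = 160/9 minutes.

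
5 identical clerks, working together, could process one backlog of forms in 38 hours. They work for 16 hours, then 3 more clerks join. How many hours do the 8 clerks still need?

55/4 hours

One clerk does 1/190 of the job per hour.
After 16 hours with 5 clerks, 8/19 is done (11/19 left).
With 8 clerks the rate is 8/190 = 4/95, so the rest takes 11/19 ÷ 4/95 = 55/4 hours.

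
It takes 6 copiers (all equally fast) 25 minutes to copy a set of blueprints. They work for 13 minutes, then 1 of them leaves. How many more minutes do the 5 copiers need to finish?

One copier does 1/150 of the job per minute.
After 13 minutes with 6 copiers, 13/25 is done (12/25 left).
With 5 copiers the rate is 5/150 = 1/30, so the rest takes 12/25 ÷ 1/30 = 72/5 minutes.

72/5 minutes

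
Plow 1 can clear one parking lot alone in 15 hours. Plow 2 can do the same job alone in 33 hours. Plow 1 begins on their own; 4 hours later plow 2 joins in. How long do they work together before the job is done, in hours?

In the first 4 hours plow 1 alone does 4/15 of the job, leaving 11/15.
Once everyone is working, combined rate: 1/15 + 1/33 = (11 + 5)/165 = 16/165 per hour.
Remaining 11/15 at 16/165 per hour takes 121/16 hours.

121/16 hours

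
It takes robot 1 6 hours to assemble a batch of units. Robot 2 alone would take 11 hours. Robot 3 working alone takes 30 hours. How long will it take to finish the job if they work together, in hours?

55/16 hours

Combined rate: 1/6 + 1/11 + 1/30 = (55 + 30 + 11)/330 = 96/330 = 16/55 per hour.
Time = 1 ÷ (16/55) = 55/16 hours.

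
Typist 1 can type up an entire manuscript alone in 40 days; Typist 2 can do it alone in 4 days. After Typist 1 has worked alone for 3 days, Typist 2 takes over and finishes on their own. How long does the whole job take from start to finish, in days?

67/10 days

In 3 days Typist 1 does 3/40 of the job, leaving 37/40.
Typist 2 works at 1/4 per day, so finishing takes 37/40 ÷ 1/4 = 37/10 days.
Total time = 3 + 37/10 = 67/10 days.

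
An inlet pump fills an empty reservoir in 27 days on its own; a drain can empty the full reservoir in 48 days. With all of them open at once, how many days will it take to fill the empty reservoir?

Net rate = 1/27 − 1/48 = (16 − 9)/432 = 7/432 per day.
Filling time = 1 ÷ (7/432) = 432/7 days.

432/7 days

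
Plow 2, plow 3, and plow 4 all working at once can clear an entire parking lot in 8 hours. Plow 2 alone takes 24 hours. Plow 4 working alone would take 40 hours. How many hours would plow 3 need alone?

Combined rate is 1/8 per hour.
Known contribution: 1/24 + 1/40 = (5 + 3)/120 = 8/120 = 1/15 per hour.
So plow 3's rate is 1/8 − 1/15 = 7/120, meaning 120/7 hours alone.

120/7 hours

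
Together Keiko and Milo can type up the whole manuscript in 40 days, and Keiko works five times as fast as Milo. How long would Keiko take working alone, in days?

48 days

Let Milo's rate be r; then Keiko's rate is 5r, so together (5 + 1)r = 6r = 1/40.
Thus r = 1/240 per day.
Milo alone: 240 days; Keiko alone: 48 days.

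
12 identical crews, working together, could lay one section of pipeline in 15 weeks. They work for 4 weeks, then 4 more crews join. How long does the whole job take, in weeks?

49/4 weeks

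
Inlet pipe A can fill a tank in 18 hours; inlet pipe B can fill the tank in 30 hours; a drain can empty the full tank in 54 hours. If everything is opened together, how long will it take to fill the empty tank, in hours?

Net rate = 1/18 + 1/30 − 1/54 = (15 + 9 − 5)/270 = 19/270 per hour.
Filling time = 1 ÷ (19/270) = 270/19 hours.

270/19 hours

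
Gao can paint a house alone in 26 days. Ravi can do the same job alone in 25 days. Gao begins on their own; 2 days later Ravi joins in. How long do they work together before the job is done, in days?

200/17 days

In the first 2 days Gao alone does 2/26 = 1/13 of the job, leaving 12/13.
Once everyone is working, combined rate: 1/26 + 1/25 = (25 + 26)/650 = 51/650 per day.
Remaining 12/13 at 51/650 per day takes 200/17 days.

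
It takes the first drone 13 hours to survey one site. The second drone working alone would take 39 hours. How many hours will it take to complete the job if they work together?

39/4 hours

With two workers the combined time is the product over the sum: 13·39/(13+39) = 507/52 = 39/4 hours.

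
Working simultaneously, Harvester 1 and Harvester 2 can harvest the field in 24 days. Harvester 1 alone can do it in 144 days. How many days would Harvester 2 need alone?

Combined rate is 1/24 per day.
Known contribution: 1/144 per day.
So Harvester 2's rate is 1/24 − 1/144 = 5/144, meaning 144/5 days alone.

144/5 days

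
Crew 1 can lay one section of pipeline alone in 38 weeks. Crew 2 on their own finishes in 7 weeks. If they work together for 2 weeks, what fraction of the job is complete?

Combined rate: 1/38 + 1/7 = (7 + 38)/266 = 45/266 per week.
In 2 weeks they complete 2·45/266 = 45/133 of the job.

45/133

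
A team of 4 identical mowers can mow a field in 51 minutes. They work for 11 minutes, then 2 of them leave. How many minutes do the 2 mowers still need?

One mower does 1/204 of the job per minute.
After 11 minutes with 4 mowers, 11/51 is done (40/51 left).
With 2 mowers the rate is 2/204 = 1/102, so the rest takes 40/51 ÷ 1/102 = 80 minutes.

80 minutes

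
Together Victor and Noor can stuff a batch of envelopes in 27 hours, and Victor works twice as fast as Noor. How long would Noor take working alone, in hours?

81 hours

Let Noor's rate be r; then Victor's rate is 2r, so together (2 + 1)r = 3r = 1/27.
Thus r = 1/81 per hour.
Noor alone: 81 hours; Victor alone: 81/2 hours.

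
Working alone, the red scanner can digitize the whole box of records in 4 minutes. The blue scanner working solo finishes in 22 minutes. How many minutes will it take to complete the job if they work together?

With two workers the combined time is the product over the sum: 4·22/(4+22) = 88/26 = 44/13 minutes.

44/13 minutes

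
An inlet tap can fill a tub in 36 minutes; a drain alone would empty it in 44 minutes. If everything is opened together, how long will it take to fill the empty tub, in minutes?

Net rate = 1/36 − 1/44 = (11 − 9)/396 = 2/396 = 1/198 per minute.
Filling time = 1 ÷ (1/198) = 198 minutes.

198 minutes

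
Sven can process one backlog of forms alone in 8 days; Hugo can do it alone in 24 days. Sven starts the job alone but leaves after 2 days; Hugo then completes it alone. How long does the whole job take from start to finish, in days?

In 2 days Sven does 2/8 = 1/4 of the job, leaving 3/4.
Hugo works at 1/24 per day, so finishing takes 3/4 ÷ 1/24 = 18 days.
Total time = 2 + 18 = 20 days.

20 days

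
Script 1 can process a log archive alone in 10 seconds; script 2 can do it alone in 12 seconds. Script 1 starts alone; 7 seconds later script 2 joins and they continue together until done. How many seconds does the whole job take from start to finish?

95/11 seconds

In 7 seconds script 1 does 7/10 of the job, leaving 3/10.
Script 1 and script 2 together work at 11/60 per second, so finishing takes 3/10 ÷ 11/60 = 18/11 seconds.
Total time = 7 + 18/11 = 95/11 seconds.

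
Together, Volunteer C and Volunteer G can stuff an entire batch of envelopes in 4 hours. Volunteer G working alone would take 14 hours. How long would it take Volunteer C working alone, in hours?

28/5 hours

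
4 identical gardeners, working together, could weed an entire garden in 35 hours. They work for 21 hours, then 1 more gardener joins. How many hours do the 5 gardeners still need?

56/5 hours

One gardener does 1/140 of the job per hour.
After 21 hours with 4 gardeners, 3/5 is done (2/5 left).
With 5 gardeners the rate is 5/140 = 1/28, so the rest takes 2/5 ÷ 1/28 = 56/5 hours.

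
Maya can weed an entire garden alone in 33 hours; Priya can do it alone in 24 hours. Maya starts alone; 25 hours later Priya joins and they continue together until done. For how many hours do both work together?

64/19 hours

In 25 hours Maya does 25/33 of the job, leaving 8/33.
Maya and Priya together work at 19/264 per hour, so finishing takes 8/33 ÷ 19/264 = 64/19 hours.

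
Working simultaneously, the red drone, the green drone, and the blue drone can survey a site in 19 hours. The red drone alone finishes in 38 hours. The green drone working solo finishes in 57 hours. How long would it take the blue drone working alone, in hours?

114 hours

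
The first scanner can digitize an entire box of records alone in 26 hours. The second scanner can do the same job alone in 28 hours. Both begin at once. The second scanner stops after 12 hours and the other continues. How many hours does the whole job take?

104/7 hours

In the first 12 hours the combined rate is 27/364, so 81/91 of the job is done, leaving 10/91.
After the second scanner leaves the rate is 1/26 per hour; the remaining 10/91 takes 20/7 hours.
Total = 12 + 20/7 = 104/7 hours.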